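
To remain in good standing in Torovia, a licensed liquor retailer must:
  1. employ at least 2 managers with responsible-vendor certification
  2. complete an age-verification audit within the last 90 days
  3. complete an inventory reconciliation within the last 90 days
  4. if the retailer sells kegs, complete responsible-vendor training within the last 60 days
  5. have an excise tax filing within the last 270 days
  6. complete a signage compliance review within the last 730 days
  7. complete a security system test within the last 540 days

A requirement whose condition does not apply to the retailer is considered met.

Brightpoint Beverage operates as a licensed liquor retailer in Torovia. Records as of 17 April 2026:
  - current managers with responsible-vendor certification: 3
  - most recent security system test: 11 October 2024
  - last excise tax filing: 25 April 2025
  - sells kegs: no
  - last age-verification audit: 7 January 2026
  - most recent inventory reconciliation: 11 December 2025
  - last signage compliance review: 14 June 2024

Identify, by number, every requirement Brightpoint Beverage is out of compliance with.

2, 3, 5, 7

1. managers with responsible-vendor certification 3 ≥ 2 → met
2. age-verification audit 100 days ago vs limit 90 → not met
3. inventory reconciliation 127 days ago vs limit 90 → not met
4. condition 'sells kegs' does not hold → requirement n/a → met
5. excise tax filing 357 days ago vs limit 270 → not met
6. signage compliance review 672 days ago vs limit 730 → met
7. security system test 553 days ago vs limit 540 → not met
Not met: 2, 3, 5, 7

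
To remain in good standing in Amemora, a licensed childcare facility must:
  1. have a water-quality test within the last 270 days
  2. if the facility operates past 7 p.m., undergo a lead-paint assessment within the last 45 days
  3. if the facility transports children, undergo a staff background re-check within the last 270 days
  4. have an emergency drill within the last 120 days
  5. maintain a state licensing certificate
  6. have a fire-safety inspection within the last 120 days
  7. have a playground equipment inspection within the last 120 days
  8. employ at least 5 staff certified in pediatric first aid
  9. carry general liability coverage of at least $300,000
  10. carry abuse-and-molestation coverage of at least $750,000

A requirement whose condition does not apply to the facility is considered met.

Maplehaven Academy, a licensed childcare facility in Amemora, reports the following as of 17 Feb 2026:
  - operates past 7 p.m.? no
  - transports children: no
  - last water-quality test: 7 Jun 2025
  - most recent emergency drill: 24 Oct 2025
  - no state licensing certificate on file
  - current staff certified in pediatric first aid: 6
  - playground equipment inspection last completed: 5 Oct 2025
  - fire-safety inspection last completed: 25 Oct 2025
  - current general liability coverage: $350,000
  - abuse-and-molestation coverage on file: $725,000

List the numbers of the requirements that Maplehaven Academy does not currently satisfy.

5, 7, 10

1. water-quality test 255 days ago vs limit 270 → met
2. condition 'operates past 7 p.m.' does not hold → requirement n/a → met
3. condition 'transports children' does not hold → requirement n/a → met
4. emergency drill 116 days ago vs limit 120 → met
5. state licensing certificate absent → not met
6. fire-safety inspection 115 days ago vs limit 120 → met
7. playground equipment inspection 135 days ago vs limit 120 → not met
8. staff certified in pediatric first aid 6 ≥ 5 → met
9. general liability coverage $350,000 ≥ $300,000 → met
10. abuse-and-molestation coverage $725,000 < $750,000 → not met
Not met: 5, 7, 10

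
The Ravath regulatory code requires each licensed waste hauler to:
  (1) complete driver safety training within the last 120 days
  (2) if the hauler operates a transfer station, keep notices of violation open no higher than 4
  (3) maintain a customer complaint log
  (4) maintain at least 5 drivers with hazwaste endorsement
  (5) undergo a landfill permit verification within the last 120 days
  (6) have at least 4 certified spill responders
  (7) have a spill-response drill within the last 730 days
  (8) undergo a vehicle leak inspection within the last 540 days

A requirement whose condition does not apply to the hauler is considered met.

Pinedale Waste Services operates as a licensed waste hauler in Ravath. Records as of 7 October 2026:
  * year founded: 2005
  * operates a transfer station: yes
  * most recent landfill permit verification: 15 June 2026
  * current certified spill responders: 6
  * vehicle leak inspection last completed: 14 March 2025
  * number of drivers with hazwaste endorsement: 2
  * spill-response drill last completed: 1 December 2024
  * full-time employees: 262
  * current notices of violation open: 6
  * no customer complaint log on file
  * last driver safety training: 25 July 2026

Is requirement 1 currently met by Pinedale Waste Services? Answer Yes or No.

Yes

1. driver safety training 74 days ago vs limit 120 → met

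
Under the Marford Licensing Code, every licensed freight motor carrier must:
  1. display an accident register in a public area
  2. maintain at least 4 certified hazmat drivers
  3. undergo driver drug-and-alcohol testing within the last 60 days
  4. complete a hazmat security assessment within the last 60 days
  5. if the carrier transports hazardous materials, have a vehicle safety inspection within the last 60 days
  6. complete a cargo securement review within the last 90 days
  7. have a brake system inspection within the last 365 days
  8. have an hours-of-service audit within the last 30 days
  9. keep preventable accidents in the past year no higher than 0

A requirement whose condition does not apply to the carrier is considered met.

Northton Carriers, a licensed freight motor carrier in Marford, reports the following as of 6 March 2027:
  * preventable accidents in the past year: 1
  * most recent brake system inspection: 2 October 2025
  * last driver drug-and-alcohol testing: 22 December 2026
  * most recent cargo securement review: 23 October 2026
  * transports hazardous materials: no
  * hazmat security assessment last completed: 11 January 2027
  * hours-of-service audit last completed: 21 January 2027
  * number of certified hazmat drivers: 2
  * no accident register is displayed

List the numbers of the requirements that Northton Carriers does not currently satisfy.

1. accident register absent → not met
2. certified hazmat drivers 2 < 4 → not met
3. driver drug-and-alcohol testing 74 days ago vs limit 60 → not met
4. hazmat security assessment 54 days ago vs limit 60 → met
5. condition 'transports hazardous materials' does not hold → requirement n/a → met
6. cargo securement review 134 days ago vs limit 90 → not met
7. brake system inspection 520 days ago vs limit 365 → not met
8. hours-of-service audit 44 days ago vs limit 30 → not met
9. preventable accidents in the past year 1 > 0 → not met
Not met: 1, 2, 3, 6, 7, 8, 9

1, 2, 3, 6, 7, 8, 9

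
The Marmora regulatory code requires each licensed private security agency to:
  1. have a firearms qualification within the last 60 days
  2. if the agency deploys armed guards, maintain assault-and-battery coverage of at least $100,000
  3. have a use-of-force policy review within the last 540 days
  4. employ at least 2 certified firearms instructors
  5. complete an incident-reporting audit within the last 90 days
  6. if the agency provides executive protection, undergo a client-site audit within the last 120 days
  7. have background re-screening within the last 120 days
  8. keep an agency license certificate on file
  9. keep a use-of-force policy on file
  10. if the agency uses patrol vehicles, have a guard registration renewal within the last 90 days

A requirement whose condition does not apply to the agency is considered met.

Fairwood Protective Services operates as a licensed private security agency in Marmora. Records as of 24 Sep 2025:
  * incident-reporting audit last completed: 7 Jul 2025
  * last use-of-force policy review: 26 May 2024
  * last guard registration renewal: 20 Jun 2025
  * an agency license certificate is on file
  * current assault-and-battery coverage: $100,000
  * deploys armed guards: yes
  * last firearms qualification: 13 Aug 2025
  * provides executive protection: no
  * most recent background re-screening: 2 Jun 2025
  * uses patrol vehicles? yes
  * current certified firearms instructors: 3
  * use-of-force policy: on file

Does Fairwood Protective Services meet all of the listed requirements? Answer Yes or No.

1. firearms qualification 42 days ago vs limit 60 → met
2. condition 'deploys armed guards' holds; assault-and-battery coverage $100,000 ≥ $100,000 → met
3. use-of-force policy review 486 days ago vs limit 540 → met
4. certified firearms instructors 3 ≥ 2 → met
5. incident-reporting audit 79 days ago vs limit 90 → met
6. condition 'provides executive protection' does not hold → requirement n/a → met
7. background re-screening 114 days ago vs limit 120 → met
8. agency license certificate present → met
9. use-of-force policy present → met
10. condition 'uses patrol vehicles' holds; guard registration renewal 96 days ago vs limit 90 → not met
Not met: 10

No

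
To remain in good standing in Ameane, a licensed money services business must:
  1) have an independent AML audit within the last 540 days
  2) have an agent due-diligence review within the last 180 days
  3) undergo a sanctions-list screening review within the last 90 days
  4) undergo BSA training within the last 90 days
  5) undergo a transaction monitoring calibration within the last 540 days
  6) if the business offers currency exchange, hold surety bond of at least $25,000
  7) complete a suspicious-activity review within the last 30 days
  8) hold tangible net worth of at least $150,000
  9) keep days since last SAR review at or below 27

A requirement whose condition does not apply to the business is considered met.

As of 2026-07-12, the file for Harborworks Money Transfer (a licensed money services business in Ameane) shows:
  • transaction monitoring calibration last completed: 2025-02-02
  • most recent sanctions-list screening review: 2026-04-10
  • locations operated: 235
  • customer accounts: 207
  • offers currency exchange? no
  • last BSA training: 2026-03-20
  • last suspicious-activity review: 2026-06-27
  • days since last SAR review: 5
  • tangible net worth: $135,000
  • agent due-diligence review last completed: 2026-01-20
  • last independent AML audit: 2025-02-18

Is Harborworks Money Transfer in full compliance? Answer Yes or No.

1. independent AML audit 509 days ago vs limit 540 → met
2. agent due-diligence review 173 days ago vs limit 180 → met
3. sanctions-list screening review 93 days ago vs limit 90 → not met
4. BSA training 114 days ago vs limit 90 → not met
5. transaction monitoring calibration 525 days ago vs limit 540 → met
6. condition 'offers currency exchange' does not hold → requirement n/a → met
7. suspicious-activity review 15 days ago vs limit 30 → met
8. tangible net worth $135,000 < $150,000 → not met
9. days since last SAR review 5 ≤ 27 → met
Not met: 3, 4, 8

No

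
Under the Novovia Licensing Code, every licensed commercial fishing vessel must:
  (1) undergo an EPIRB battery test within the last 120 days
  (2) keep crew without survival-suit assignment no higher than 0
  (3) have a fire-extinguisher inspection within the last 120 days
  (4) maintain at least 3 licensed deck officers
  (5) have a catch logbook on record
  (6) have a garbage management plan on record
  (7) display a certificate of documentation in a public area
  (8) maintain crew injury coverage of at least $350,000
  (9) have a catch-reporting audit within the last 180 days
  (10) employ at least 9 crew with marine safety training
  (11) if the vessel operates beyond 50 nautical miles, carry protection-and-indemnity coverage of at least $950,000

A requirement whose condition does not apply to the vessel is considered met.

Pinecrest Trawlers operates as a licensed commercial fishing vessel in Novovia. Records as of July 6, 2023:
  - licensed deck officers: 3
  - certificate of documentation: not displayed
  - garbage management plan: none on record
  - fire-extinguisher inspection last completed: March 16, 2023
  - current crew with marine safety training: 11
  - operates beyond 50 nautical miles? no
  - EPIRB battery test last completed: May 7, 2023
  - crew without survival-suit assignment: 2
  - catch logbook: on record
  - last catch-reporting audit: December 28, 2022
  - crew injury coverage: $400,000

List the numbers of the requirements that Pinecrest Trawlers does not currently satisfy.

1. EPIRB battery test 60 days ago vs limit 120 → met
2. crew without survival-suit assignment 2 > 0 → not met
3. fire-extinguisher inspection 112 days ago vs limit 120 → met
4. licensed deck officers 3 ≥ 3 → met
5. catch logbook present → met
6. garbage management plan absent → not met
7. certificate of documentation absent → not met
8. crew injury coverage $400,000 ≥ $350,000 → met
9. catch-reporting audit 190 days ago vs limit 180 → not met
10. crew with marine safety training 11 ≥ 9 → met
11. condition 'operates beyond 50 nautical miles' does not hold → requirement n/a → met
Not met: 2, 6, 7, 9

2, 6, 7, 9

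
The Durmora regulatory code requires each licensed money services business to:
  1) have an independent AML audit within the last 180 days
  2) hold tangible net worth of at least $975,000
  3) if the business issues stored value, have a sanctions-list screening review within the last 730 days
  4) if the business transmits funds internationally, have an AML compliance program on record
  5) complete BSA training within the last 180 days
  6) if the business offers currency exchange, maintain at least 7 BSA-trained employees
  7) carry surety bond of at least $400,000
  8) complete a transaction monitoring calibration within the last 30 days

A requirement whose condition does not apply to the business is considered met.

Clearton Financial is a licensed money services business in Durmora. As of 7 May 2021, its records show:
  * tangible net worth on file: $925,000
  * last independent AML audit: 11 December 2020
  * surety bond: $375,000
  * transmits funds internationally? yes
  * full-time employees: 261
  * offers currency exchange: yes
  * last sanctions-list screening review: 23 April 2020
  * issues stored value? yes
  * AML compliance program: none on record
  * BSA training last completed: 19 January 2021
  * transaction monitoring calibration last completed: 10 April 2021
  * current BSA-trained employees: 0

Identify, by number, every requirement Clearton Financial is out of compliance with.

1. independent AML audit 147 days ago vs limit 180 → met
2. tangible net worth $925,000 < $975,000 → not met
3. condition 'issues stored value' holds; sanctions-list screening review 379 days ago vs limit 730 → met
4. condition 'transmits funds internationally' holds; AML compliance program absent → not met
5. BSA training 108 days ago vs limit 180 → met
6. condition 'offers currency exchange' holds; BSA-trained employees 0 < 7 → not met
7. surety bond $375,000 < $400,000 → not met
8. transaction monitoring calibration 27 days ago vs limit 30 → met
Not met: 2, 4, 6, 7

2, 4, 6, 7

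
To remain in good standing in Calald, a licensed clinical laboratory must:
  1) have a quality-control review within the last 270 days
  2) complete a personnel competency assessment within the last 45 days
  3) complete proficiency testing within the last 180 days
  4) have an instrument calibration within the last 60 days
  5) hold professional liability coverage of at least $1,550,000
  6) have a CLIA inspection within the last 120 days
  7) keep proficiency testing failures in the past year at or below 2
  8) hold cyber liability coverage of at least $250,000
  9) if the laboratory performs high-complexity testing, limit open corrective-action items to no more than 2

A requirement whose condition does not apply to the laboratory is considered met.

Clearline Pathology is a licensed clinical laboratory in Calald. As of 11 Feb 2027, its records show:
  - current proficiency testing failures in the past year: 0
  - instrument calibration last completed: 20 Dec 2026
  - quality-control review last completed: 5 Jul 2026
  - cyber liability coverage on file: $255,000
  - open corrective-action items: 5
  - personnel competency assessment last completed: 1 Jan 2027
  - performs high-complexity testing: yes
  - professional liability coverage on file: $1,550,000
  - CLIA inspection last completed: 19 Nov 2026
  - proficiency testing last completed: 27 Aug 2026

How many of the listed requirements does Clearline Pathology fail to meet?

1

1. quality-control review 221 days ago vs limit 270 → met
2. personnel competency assessment 41 days ago vs limit 45 → met
3. proficiency testing 168 days ago vs limit 180 → met
4. instrument calibration 53 days ago vs limit 60 → met
5. professional liability coverage $1,550,000 ≥ $1,550,000 → met
6. CLIA inspection 84 days ago vs limit 120 → met
7. proficiency testing failures in the past year 0 ≤ 2 → met
8. cyber liability coverage $255,000 ≥ $250,000 → met
9. condition 'performs high-complexity testing' holds; open corrective-action items 5 > 2 → not met
Not met: 1 of 9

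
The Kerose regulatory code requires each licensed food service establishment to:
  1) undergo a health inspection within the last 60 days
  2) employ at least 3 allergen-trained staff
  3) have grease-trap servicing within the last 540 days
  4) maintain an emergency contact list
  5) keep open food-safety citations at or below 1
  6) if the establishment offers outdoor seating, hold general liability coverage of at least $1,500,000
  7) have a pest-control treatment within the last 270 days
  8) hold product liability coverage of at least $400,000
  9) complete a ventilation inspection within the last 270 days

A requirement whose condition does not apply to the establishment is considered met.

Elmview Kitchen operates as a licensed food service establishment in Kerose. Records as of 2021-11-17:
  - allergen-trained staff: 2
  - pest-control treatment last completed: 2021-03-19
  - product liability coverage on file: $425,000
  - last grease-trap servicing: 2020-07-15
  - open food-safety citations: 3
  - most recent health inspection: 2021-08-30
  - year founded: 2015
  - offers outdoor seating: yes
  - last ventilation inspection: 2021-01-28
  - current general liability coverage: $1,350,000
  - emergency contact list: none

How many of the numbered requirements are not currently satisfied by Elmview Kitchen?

6

1. health inspection 79 days ago vs limit 60 → not met
2. allergen-trained staff 2 < 3 → not met
3. grease-trap servicing 490 days ago vs limit 540 → met
4. emergency contact list absent → not met
5. open food-safety citations 3 > 1 → not met
6. condition 'offers outdoor seating' holds; general liability coverage $1,350,000 < $1,500,000 → not met
7. pest-control treatment 243 days ago vs limit 270 → met
8. product liability coverage $425,000 ≥ $400,000 → met
9. ventilation inspection 293 days ago vs limit 270 → not met
Not met: 6 of 9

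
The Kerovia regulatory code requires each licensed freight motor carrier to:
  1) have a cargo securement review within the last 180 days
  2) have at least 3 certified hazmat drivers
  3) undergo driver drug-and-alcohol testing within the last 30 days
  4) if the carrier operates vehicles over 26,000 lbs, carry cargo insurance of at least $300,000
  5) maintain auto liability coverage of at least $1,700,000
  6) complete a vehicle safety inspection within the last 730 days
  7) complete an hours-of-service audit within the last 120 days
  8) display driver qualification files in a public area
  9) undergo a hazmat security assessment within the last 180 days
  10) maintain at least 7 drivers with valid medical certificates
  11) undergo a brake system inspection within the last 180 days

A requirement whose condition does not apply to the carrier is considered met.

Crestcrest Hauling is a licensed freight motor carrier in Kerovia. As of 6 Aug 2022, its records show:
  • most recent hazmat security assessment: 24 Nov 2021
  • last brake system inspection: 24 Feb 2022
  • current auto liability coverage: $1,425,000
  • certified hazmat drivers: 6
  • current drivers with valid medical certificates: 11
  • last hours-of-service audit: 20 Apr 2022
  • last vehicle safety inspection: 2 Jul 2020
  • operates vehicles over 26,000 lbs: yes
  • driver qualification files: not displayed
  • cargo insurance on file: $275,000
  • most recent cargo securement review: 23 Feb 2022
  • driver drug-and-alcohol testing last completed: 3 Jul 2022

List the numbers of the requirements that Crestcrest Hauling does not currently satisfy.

3, 4, 5, 6, 8, 9

1. cargo securement review 164 days ago vs limit 180 → met
2. certified hazmat drivers 6 ≥ 3 → met
3. driver drug-and-alcohol testing 34 days ago vs limit 30 → not met
4. condition 'operates vehicles over 26,000 lbs' holds; cargo insurance $275,000 < $300,000 → not met
5. auto liability coverage $1,425,000 < $1,700,000 → not met
6. vehicle safety inspection 765 days ago vs limit 730 → not met
7. hours-of-service audit 108 days ago vs limit 120 → met
8. driver qualification files absent → not met
9. hazmat security assessment 255 days ago vs limit 180 → not met
10. drivers with valid medical certificates 11 ≥ 7 → met
11. brake system inspection 163 days ago vs limit 180 → met
Not met: 3, 4, 5, 6, 8, 9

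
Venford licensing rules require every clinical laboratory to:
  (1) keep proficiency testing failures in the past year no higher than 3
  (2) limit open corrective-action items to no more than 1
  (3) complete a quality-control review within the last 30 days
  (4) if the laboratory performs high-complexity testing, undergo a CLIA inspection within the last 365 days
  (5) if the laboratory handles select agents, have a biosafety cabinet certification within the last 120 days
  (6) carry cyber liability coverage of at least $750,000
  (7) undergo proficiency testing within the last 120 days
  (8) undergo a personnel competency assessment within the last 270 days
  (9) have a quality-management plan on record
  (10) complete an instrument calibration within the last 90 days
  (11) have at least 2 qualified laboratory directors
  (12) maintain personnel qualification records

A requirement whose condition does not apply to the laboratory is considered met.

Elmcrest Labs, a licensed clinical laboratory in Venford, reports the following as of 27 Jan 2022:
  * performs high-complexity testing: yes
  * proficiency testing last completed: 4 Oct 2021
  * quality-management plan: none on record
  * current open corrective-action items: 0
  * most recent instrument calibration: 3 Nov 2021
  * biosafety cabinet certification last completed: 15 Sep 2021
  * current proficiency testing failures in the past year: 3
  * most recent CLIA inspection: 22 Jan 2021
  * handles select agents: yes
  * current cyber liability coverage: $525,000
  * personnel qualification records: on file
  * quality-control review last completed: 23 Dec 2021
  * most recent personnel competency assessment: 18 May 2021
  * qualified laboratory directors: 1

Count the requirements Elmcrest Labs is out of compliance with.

1. proficiency testing failures in the past year 3 ≤ 3 → met
2. open corrective-action items 0 ≤ 1 → met
3. quality-control review 35 days ago vs limit 30 → not met
4. condition 'performs high-complexity testing' holds; CLIA inspection 370 days ago vs limit 365 → not met
5. condition 'handles select agents' holds; biosafety cabinet certification 134 days ago vs limit 120 → not met
6. cyber liability coverage $525,000 < $750,000 → not met
7. proficiency testing 115 days ago vs limit 120 → met
8. personnel competency assessment 254 days ago vs limit 270 → met
9. quality-management plan absent → not met
10. instrument calibration 85 days ago vs limit 90 → met
11. qualified laboratory directors 1 < 2 → not met
12. personnel qualification records present → met
Not met: 6 of 12

6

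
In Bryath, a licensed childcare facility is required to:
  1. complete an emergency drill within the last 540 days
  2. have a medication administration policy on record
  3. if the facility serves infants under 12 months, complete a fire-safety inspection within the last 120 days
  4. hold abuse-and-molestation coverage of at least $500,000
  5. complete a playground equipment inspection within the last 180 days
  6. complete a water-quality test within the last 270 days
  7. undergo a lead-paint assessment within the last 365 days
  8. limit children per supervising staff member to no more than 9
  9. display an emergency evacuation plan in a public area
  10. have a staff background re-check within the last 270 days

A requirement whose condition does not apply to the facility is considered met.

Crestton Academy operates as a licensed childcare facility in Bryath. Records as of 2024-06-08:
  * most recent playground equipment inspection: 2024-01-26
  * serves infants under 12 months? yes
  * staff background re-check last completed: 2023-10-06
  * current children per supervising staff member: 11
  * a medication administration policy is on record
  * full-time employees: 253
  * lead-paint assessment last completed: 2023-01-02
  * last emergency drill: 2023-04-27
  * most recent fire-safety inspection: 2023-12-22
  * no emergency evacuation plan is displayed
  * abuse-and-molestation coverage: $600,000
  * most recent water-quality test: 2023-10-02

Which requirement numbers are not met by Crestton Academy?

3, 7, 8, 9

1. emergency drill 408 days ago vs limit 540 → met
2. medication administration policy present → met
3. condition 'serves infants under 12 months' holds; fire-safety inspection 169 days ago vs limit 120 → not met
4. abuse-and-molestation coverage $600,000 ≥ $500,000 → met
5. playground equipment inspection 134 days ago vs limit 180 → met
6. water-quality test 250 days ago vs limit 270 → met
7. lead-paint assessment 523 days ago vs limit 365 → not met
8. children per supervising staff member 11 > 9 → not met
9. emergency evacuation plan absent → not met
10. staff background re-check 246 days ago vs limit 270 → met
Not met: 3, 7, 8, 9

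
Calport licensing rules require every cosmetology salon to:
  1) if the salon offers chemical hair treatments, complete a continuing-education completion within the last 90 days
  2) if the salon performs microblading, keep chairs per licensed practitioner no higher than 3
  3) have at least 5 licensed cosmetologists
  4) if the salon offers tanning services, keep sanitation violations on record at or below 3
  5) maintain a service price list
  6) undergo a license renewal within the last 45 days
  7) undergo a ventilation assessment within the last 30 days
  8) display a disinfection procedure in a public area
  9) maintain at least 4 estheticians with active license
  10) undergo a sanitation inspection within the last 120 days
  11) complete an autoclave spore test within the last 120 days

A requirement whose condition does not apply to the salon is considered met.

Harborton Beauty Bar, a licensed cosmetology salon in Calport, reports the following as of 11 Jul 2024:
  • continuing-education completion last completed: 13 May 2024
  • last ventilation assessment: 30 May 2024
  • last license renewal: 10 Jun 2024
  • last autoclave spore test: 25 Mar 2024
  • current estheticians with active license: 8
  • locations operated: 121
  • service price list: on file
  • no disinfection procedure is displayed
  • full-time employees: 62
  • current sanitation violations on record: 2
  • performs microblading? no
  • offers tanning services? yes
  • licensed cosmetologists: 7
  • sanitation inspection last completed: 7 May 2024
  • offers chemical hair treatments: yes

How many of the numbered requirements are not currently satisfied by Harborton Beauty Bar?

2

1. condition 'offers chemical hair treatments' holds; continuing-education completion 59 days ago vs limit 90 → met
2. condition 'performs microblading' does not hold → requirement n/a → met
3. licensed cosmetologists 7 ≥ 5 → met
4. condition 'offers tanning services' holds; sanitation violations on record 2 ≤ 3 → met
5. service price list present → met
6. license renewal 31 days ago vs limit 45 → met
7. ventilation assessment 42 days ago vs limit 30 → not met
8. disinfection procedure absent → not met
9. estheticians with active license 8 ≥ 4 → met
10. sanitation inspection 65 days ago vs limit 120 → met
11. autoclave spore test 108 days ago vs limit 120 → met
Not met: 2 of 11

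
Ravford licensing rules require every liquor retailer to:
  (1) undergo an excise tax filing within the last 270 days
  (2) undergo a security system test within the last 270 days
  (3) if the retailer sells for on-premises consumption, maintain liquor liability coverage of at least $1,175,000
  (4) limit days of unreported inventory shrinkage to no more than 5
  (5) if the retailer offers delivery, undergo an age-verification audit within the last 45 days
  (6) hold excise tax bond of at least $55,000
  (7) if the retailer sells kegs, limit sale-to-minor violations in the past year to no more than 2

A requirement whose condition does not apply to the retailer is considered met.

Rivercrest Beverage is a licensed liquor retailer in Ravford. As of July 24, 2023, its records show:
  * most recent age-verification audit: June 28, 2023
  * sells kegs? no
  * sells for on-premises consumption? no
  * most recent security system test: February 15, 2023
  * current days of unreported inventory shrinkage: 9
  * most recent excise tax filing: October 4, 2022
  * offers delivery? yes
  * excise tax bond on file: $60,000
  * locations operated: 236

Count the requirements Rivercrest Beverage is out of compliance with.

2

1. excise tax filing 293 days ago vs limit 270 → not met
2. security system test 159 days ago vs limit 270 → met
3. condition 'sells for on-premises consumption' does not hold → requirement n/a → met
4. days of unreported inventory shrinkage 9 > 5 → not met
5. condition 'offers delivery' holds; age-verification audit 26 days ago vs limit 45 → met
6. excise tax bond $60,000 ≥ $55,000 → met
7. condition 'sells kegs' does not hold → requirement n/a → met
Not met: 2 of 7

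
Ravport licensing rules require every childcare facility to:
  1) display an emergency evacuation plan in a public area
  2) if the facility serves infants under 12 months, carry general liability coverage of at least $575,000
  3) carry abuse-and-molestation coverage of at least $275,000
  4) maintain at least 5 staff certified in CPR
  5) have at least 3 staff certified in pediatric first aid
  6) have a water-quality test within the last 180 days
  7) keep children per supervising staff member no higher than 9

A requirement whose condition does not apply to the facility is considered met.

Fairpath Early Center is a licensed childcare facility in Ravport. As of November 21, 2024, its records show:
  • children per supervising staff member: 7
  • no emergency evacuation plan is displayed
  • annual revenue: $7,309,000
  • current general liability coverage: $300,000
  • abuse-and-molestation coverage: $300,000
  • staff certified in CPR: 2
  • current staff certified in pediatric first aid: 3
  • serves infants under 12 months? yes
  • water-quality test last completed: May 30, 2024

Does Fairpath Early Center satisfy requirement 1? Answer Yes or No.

No

1. emergency evacuation plan absent → not met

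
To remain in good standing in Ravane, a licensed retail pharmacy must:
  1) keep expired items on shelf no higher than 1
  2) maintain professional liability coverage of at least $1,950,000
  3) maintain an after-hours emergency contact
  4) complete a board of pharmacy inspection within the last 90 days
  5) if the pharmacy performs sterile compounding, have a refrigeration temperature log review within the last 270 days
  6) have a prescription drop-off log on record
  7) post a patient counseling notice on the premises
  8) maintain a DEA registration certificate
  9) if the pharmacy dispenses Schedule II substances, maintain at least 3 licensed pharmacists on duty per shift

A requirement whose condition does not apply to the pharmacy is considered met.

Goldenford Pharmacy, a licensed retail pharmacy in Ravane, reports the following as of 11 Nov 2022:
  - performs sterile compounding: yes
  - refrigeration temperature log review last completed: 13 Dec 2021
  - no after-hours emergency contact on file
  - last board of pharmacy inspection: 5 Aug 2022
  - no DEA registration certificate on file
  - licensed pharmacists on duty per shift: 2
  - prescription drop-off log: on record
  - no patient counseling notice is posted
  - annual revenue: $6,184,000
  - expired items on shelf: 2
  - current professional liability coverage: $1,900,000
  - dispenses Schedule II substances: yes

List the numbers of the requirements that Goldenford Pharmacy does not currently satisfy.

1. expired items on shelf 2 > 1 → not met
2. professional liability coverage $1,900,000 < $1,950,000 → not met
3. after-hours emergency contact absent → not met
4. board of pharmacy inspection 98 days ago vs limit 90 → not met
5. condition 'performs sterile compounding' holds; refrigeration temperature log review 333 days ago vs limit 270 → not met
6. prescription drop-off log present → met
7. patient counseling notice absent → not met
8. DEA registration certificate absent → not met
9. condition 'dispenses Schedule II substances' holds; licensed pharmacists on duty per shift 2 < 3 → not met
Not met: 1, 2, 3, 4, 5, 7, 8, 9

1, 2, 3, 4, 5, 7, 8, 9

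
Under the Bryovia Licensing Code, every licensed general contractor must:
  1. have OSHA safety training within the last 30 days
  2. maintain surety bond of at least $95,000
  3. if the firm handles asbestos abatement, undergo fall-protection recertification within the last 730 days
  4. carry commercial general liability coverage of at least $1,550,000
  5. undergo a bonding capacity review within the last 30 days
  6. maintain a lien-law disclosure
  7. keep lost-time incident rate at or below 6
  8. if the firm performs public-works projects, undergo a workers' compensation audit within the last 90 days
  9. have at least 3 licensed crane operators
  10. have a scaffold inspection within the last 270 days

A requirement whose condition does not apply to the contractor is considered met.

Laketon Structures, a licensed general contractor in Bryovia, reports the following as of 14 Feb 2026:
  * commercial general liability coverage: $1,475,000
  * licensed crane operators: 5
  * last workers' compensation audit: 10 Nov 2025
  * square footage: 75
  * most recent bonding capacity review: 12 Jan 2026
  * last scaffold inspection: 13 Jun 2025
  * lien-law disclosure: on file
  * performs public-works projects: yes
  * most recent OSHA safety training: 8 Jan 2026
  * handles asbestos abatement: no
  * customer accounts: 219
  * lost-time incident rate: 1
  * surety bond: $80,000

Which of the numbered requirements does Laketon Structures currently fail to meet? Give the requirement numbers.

1. OSHA safety training 37 days ago vs limit 30 → not met
2. surety bond $80,000 < $95,000 → not met
3. condition 'handles asbestos abatement' does not hold → requirement n/a → met
4. commercial general liability coverage $1,475,000 < $1,550,000 → not met
5. bonding capacity review 33 days ago vs limit 30 → not met
6. lien-law disclosure present → met
7. lost-time incident rate 1 ≤ 6 → met
8. condition 'performs public-works projects' holds; workers' compensation audit 96 days ago vs limit 90 → not met
9. licensed crane operators 5 ≥ 3 → met
10. scaffold inspection 246 days ago vs limit 270 → met
Not met: 1, 2, 4, 5, 8

1, 2, 4, 5, 8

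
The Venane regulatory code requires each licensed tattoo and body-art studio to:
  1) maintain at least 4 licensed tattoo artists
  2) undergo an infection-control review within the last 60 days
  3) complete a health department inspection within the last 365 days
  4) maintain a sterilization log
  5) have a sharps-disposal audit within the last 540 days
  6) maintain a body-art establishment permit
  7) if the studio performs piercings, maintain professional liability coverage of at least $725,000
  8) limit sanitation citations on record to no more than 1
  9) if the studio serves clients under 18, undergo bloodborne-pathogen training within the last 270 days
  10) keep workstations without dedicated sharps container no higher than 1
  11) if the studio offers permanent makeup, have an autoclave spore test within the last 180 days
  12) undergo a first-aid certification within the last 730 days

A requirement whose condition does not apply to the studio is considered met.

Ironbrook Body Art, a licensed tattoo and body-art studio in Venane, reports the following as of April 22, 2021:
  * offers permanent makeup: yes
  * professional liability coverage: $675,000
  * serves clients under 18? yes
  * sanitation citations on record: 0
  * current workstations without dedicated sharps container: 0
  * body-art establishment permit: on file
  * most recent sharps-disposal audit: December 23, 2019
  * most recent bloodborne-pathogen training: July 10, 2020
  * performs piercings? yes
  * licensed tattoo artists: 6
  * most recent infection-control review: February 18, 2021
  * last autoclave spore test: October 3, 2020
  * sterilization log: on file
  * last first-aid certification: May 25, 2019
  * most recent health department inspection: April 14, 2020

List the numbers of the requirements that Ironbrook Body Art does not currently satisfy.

1. licensed tattoo artists 6 ≥ 4 → met
2. infection-control review 63 days ago vs limit 60 → not met
3. health department inspection 373 days ago vs limit 365 → not met
4. sterilization log present → met
5. sharps-disposal audit 486 days ago vs limit 540 → met
6. body-art establishment permit present → met
7. condition 'performs piercings' holds; professional liability coverage $675,000 < $725,000 → not met
8. sanitation citations on record 0 ≤ 1 → met
9. condition 'serves clients under 18' holds; bloodborne-pathogen training 286 days ago vs limit 270 → not met
10. workstations without dedicated sharps container 0 ≤ 1 → met
11. condition 'offers permanent makeup' holds; autoclave spore test 201 days ago vs limit 180 → not met
12. first-aid certification 698 days ago vs limit 730 → met
Not met: 2, 3, 7, 9, 11

2, 3, 7, 9, 11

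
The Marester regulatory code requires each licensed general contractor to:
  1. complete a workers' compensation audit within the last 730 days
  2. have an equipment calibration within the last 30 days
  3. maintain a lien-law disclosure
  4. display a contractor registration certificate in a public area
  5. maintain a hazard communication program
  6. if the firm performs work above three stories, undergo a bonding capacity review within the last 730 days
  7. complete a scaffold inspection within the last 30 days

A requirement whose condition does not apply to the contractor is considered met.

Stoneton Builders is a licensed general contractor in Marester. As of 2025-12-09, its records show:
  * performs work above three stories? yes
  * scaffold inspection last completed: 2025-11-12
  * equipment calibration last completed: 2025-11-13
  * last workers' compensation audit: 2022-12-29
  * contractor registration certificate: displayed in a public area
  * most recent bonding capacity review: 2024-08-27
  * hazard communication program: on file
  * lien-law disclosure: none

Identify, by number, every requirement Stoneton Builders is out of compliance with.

1. workers' compensation audit 1076 days ago vs limit 730 → not met
2. equipment calibration 26 days ago vs limit 30 → met
3. lien-law disclosure absent → not met
4. contractor registration certificate present → met
5. hazard communication program present → met
6. condition 'performs work above three stories' holds; bonding capacity review 469 days ago vs limit 730 → met
7. scaffold inspection 27 days ago vs limit 30 → met
Not met: 1, 3

1, 3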